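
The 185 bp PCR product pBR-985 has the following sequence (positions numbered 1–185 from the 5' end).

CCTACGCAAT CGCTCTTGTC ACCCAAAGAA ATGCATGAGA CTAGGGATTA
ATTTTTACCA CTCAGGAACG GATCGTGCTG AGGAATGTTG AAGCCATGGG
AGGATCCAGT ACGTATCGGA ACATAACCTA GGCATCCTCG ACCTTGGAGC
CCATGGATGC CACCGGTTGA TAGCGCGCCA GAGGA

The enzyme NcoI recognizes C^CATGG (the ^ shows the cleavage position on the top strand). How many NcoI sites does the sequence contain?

CCATGG occurs starting at positions 94, 151.
NcoI cuts at 2 sites.

2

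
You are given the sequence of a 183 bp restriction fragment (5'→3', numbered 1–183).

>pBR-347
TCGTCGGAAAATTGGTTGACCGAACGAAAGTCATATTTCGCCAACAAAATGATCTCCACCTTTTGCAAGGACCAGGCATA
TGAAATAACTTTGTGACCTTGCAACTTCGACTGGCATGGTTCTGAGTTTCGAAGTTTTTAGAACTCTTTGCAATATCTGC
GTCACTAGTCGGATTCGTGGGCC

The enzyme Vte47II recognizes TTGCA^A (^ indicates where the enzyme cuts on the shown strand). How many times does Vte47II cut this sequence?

3

TTGCAA occurs starting at positions 63, 99, 148.
Vte47II cuts at 3 sites.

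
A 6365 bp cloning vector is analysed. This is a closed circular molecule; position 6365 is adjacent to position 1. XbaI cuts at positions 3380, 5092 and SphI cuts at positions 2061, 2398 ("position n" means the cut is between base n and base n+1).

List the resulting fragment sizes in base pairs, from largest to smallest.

Combined cut positions (sorted): 2061, 2398, 3380, 5092.
Circular molecule, 4 cuts → 4 fragments:
  2398 − 2061 = 337 bp
  3380 − 2398 = 982 bp
  5092 − 3380 = 1712 bp
  wrap: 6365 − 5092 + 2061 = 3334 bp
Sorted largest to smallest: 3334, 1712, 982, 337 bp.

3334, 1712, 982, 337 bp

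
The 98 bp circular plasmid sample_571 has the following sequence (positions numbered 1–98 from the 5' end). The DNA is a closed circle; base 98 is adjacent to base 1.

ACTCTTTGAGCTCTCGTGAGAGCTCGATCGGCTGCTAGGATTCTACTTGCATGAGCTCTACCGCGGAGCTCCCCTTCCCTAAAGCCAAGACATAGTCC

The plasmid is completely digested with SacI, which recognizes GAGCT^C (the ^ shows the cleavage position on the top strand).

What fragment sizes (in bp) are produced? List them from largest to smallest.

SacI sites (GAGCTC) start at positions 8, 20, 53, 66.
SacI cuts after base 5 of each site (before the last base), so after positions 12, 24, 57, 70.
Circular molecule, 4 cuts → 4 fragments:
  13–24 → 12 bp
  25–57 → 33 bp
  58–70 → 13 bp
  71–98 then 1–12 → 28 + 12 = 40 bp
Sorted largest to smallest: 40, 33, 13, 12 bp.

40, 33, 13, 12 bp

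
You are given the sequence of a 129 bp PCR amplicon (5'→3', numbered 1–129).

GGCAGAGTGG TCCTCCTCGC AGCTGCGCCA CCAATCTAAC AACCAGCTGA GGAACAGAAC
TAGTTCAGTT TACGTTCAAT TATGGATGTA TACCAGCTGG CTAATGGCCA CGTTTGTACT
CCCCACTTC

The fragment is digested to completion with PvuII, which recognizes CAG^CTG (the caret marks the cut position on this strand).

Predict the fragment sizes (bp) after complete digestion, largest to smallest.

50, 33, 24, 22 bp

PvuII sites (CAGCTG) start at positions 20, 44, 94.
PvuII cuts after base 3 of each site, so after positions 22, 46, 96.
Linear molecule, 3 cuts → 4 fragments:
  1–22 → 22 bp
  23–46 → 24 bp
  47–96 → 50 bp
  97–129 → 33 bp
Sorted largest to smallest: 50, 33, 24, 22 bp.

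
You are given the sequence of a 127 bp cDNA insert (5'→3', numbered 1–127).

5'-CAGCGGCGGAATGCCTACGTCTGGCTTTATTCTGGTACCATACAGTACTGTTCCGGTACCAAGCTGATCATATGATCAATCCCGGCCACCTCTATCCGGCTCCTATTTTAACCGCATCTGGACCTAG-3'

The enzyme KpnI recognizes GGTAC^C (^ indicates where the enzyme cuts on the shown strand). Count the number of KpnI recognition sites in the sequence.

GGTACC occurs starting at positions 34, 55.
KpnI cuts at 2 sites.

2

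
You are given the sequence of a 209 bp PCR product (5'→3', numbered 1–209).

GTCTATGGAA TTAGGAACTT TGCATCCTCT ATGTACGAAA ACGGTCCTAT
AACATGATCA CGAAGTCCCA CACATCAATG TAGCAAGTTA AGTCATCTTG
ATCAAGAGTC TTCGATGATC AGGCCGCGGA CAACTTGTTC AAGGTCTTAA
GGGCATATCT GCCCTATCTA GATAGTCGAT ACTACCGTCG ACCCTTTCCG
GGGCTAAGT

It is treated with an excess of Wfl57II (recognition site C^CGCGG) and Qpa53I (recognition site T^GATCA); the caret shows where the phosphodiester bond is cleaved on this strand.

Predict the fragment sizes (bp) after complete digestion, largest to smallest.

The Wfl57II site (CCGCGG) starts at position 124.
Wfl57II cuts after the first base of each site, so after position 124.
Qpa53I sites (TGATCA) start at positions 55, 99, 116.
Qpa53I cuts after the first base of each site, so after positions 55, 99, 116.
Combined cut positions: 55, 99, 116, 124.
Linear molecule, 4 cuts → 5 fragments:
  1–55 → 55 bp
  56–99 → 44 bp
  100–116 → 17 bp
  117–124 → 8 bp
  125–209 → 85 bp
Sorted largest to smallest: 85, 55, 44, 17, 8 bp.

85, 55, 44, 17, 8 bp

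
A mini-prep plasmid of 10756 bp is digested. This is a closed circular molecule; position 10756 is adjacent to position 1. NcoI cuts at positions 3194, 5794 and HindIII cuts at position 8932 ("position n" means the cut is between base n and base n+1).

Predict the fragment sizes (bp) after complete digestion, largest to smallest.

Combined cut positions (sorted): 3194, 5794, 8932.
Circular molecule, 3 cuts → 3 fragments:
  5794 − 3194 = 2600 bp
  8932 − 5794 = 3138 bp
  wrap: 10756 − 8932 + 3194 = 5018 bp
Sorted largest to smallest: 5018, 3138, 2600 bp.

5018, 3138, 2600 bp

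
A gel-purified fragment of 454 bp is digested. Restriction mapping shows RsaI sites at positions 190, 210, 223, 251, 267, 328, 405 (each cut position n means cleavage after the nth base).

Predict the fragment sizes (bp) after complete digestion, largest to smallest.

190, 77, 61, 49, 28, 20, 16, 13 bp

Linear molecule, 7 cuts → 8 fragments:
  190 − 0 = 190 bp
  210 − 190 = 20 bp
  223 − 210 = 13 bp
  251 − 223 = 28 bp
  267 − 251 = 16 bp
  328 − 267 = 61 bp
  405 − 328 = 77 bp
  454 − 405 = 49 bp
Sorted largest to smallest: 190, 77, 61, 49, 28, 20, 16, 13 bp.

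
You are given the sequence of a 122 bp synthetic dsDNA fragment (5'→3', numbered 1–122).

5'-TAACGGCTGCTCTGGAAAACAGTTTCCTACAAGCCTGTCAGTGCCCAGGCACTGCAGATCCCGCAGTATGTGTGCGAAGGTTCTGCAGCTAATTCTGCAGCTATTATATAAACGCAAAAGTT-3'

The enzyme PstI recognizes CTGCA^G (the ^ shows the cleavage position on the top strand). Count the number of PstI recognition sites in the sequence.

CTGCAG occurs starting at positions 52, 83, 95.
PstI cuts at 3 sites.

3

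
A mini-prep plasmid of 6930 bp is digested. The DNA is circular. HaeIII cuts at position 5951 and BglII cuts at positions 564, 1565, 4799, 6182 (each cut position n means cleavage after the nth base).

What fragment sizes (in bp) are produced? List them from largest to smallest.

Combined cut positions (sorted): 564, 1565, 4799, 5951, 6182.
Circular molecule, 5 cuts → 5 fragments:
  1565 − 564 = 1001 bp
  4799 − 1565 = 3234 bp
  5951 − 4799 = 1152 bp
  6182 − 5951 = 231 bp
  wrap: 6930 − 6182 + 564 = 1312 bp
Sorted largest to smallest: 3234, 1312, 1152, 1001, 231 bp.

3234, 1312, 1152, 1001, 231 bp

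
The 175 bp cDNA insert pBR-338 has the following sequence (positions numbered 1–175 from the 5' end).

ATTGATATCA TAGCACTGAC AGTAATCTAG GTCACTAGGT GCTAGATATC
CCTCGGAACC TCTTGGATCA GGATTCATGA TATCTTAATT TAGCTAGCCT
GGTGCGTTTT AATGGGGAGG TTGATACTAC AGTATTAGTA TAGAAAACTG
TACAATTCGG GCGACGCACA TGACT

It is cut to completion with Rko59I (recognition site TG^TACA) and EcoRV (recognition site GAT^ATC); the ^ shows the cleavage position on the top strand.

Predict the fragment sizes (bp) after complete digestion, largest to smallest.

The Rko59I site (TGTACA) starts at position 149.
Rko59I cuts after base 2 of each site, so after position 150.
EcoRV sites (GATATC) start at positions 4, 45, 79.
EcoRV cuts after base 3 of each site, so after positions 6, 47, 81.
Combined cut positions: 6, 47, 81, 150.
Linear molecule, 4 cuts → 5 fragments:
  1–6 → 6 bp
  7–47 → 41 bp
  48–81 → 34 bp
  82–150 → 69 bp
  151–175 → 25 bp
Sorted largest to smallest: 69, 41, 34, 25, 6 bp.

69, 41, 34, 25, 6 bp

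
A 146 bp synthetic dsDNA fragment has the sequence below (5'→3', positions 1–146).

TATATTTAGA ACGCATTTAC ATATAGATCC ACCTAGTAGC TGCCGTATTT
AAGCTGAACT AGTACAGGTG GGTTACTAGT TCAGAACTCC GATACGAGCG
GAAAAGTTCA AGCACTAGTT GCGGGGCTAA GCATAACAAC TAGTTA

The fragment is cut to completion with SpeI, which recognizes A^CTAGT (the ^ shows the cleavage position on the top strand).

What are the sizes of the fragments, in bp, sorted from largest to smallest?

SpeI sites (ACTAGT) start at positions 58, 75, 114, 139.
SpeI cuts after the first base of each site, so after positions 58, 75, 114, 139.
Linear molecule, 4 cuts → 5 fragments:
  1–58 → 58 bp
  59–75 → 17 bp
  76–114 → 39 bp
  115–139 → 25 bp
  140–146 → 7 bp
Sorted largest to smallest: 58, 39, 25, 17, 7 bp.

58, 39, 25, 17, 7 bp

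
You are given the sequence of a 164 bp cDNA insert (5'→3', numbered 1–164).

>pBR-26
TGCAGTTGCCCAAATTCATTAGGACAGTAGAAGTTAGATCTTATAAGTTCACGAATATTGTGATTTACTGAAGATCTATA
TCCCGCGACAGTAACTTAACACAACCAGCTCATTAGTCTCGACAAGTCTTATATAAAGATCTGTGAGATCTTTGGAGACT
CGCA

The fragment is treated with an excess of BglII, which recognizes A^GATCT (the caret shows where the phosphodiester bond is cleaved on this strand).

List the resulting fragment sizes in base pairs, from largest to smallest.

BglII sites (AGATCT) start at positions 36, 72, 137, 146.
BglII cuts after the first base of each site, so after positions 36, 72, 137, 146.
Linear molecule, 4 cuts → 5 fragments:
  1–36 → 36 bp
  37–72 → 36 bp
  73–137 → 65 bp
  138–146 → 9 bp
  147–164 → 18 bp
Sorted largest to smallest: 65, 36, 36, 18, 9 bp.

65, 36, 36, 18, 9 bp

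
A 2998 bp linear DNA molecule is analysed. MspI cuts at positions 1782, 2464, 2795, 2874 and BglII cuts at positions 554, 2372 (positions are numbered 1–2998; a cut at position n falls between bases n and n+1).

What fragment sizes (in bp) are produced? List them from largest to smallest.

1228, 590, 554, 331, 124, 92, 79 bp

Combined cut positions (sorted): 554, 1782, 2372, 2464, 2795, 2874.
Linear molecule, 6 cuts → 7 fragments:
  554 − 0 = 554 bp
  1782 − 554 = 1228 bp
  2372 − 1782 = 590 bp
  2464 − 2372 = 92 bp
  2795 − 2464 = 331 bp
  2874 − 2795 = 79 bp
  2998 − 2874 = 124 bp
Sorted largest to smallest: 1228, 590, 554, 331, 124, 92, 79 bp.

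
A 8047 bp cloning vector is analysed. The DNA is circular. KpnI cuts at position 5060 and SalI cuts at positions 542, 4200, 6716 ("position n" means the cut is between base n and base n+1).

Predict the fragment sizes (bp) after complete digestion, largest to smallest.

3658, 1873, 1656, 860 bp

Combined cut positions (sorted): 542, 4200, 5060, 6716.
Circular molecule, 4 cuts → 4 fragments:
  4200 − 542 = 3658 bp
  5060 − 4200 = 860 bp
  6716 − 5060 = 1656 bp
  wrap: 8047 − 6716 + 542 = 1873 bp
Sorted largest to smallest: 3658, 1873, 1656, 860 bp.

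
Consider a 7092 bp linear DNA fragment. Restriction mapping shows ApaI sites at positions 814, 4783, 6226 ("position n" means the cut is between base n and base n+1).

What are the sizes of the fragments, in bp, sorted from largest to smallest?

Linear molecule, 3 cuts → 4 fragments:
  814 − 0 = 814 bp
  4783 − 814 = 3969 bp
  6226 − 4783 = 1443 bp
  7092 − 6226 = 866 bp
Sorted largest to smallest: 3969, 1443, 866, 814 bp.

3969, 1443, 866, 814 bp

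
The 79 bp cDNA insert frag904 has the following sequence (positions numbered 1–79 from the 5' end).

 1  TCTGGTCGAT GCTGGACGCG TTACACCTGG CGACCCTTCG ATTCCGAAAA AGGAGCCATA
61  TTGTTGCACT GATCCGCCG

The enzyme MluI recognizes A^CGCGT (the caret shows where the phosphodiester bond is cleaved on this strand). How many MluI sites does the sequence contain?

1

ACGCGT occurs starting at position 16.
MluI cuts at 1 site.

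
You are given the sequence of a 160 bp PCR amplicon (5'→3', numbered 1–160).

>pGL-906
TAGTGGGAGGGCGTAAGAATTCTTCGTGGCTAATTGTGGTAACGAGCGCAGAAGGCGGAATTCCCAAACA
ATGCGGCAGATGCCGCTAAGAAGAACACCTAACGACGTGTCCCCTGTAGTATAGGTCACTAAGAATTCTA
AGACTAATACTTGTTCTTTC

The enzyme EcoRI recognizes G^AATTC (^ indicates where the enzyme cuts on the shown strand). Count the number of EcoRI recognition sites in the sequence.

3

GAATTC occurs starting at positions 17, 58, 133.
EcoRI cuts at 3 sites.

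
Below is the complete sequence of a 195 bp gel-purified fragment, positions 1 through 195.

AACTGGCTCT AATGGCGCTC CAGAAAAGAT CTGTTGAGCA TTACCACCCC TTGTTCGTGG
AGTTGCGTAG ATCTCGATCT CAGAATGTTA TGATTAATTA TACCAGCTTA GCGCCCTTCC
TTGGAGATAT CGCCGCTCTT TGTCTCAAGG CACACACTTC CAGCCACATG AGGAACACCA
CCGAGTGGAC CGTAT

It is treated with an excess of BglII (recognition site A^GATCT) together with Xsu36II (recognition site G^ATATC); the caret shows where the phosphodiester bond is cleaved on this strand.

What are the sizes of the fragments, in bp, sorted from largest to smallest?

BglII sites (AGATCT) start at positions 27, 69.
BglII cuts after the first base of each site, so after positions 27, 69.
The Xsu36II site (GATATC) starts at position 126.
Xsu36II cuts after the first base of each site, so after position 126.
Combined cut positions: 27, 69, 126.
Linear molecule, 3 cuts → 4 fragments:
  1–27 → 27 bp
  28–69 → 42 bp
  70–126 → 57 bp
  127–195 → 69 bp
Sorted largest to smallest: 69, 57, 42, 27 bp.

69, 57, 42, 27 bp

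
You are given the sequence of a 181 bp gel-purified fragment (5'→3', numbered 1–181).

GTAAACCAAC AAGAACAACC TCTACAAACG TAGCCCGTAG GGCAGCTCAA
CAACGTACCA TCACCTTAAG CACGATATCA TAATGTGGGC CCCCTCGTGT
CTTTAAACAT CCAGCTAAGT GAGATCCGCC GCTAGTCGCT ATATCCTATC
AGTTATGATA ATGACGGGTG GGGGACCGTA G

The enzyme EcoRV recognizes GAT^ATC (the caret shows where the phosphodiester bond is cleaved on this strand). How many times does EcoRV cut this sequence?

1

GATATC occurs starting at position 74.
EcoRV cuts at 1 site.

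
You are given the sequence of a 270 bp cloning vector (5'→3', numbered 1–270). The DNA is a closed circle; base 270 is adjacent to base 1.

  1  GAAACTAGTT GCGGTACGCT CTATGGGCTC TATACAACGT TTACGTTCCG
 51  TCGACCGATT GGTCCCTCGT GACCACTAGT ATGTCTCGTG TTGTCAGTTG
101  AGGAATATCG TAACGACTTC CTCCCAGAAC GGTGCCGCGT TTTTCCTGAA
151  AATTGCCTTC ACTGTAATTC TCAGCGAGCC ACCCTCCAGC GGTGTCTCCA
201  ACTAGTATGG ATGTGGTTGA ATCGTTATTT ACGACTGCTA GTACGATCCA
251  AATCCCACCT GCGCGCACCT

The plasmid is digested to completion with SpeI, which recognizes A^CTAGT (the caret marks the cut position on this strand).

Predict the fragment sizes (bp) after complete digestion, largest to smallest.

126, 73, 71 bp

SpeI sites (ACTAGT) start at positions 4, 75, 201.
SpeI cuts after the first base of each site, so after positions 4, 75, 201.
Circular molecule, 3 cuts → 3 fragments:
  5–75 → 71 bp
  76–201 → 126 bp
  202–270 then 1–4 → 69 + 4 = 73 bp
Sorted largest to smallest: 126, 73, 71 bp.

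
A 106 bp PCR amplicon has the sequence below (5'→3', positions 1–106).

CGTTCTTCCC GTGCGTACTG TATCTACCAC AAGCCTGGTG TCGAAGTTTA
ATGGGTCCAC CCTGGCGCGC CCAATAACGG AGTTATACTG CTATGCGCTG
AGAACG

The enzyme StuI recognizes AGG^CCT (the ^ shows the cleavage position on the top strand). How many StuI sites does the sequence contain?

No occurrence of AGGCCT is present in the sequence.
StuI does not cut: 0 sites.

0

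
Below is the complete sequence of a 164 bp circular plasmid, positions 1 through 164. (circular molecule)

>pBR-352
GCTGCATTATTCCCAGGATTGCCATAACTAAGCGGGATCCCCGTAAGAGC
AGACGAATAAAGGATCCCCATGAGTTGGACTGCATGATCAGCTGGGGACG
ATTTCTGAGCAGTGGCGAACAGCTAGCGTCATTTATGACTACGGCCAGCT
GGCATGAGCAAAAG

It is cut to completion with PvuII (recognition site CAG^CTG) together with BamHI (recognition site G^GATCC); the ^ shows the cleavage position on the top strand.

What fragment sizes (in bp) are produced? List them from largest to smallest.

57, 51, 29, 27 bp

PvuII sites (CAGCTG) start at positions 89, 146.
PvuII cuts after base 3 of each site, so after positions 91, 148.
BamHI sites (GGATCC) start at positions 35, 62.
BamHI cuts after the first base of each site, so after positions 35, 62.
Combined cut positions: 35, 62, 91, 148.
Circular molecule, 4 cuts → 4 fragments:
  36–62 → 27 bp
  63–91 → 29 bp
  92–148 → 57 bp
  149–164 then 1–35 → 16 + 35 = 51 bp
Sorted largest to smallest: 57, 51, 29, 27 bp.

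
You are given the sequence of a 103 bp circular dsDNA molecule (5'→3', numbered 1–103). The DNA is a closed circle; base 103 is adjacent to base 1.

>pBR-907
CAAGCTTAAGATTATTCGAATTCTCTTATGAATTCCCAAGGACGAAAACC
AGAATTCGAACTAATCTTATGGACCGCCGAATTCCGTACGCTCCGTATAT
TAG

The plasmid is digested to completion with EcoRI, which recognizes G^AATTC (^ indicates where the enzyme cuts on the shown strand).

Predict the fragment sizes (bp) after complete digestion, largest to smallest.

EcoRI sites (GAATTC) start at positions 18, 30, 52, 79.
EcoRI cuts after the first base of each site, so after positions 18, 30, 52, 79.
Circular molecule, 4 cuts → 4 fragments:
  19–30 → 12 bp
  31–52 → 22 bp
  53–79 → 27 bp
  80–103 then 1–18 → 24 + 18 = 42 bp
Sorted largest to smallest: 42, 27, 22, 12 bp.

42, 27, 22, 12 bp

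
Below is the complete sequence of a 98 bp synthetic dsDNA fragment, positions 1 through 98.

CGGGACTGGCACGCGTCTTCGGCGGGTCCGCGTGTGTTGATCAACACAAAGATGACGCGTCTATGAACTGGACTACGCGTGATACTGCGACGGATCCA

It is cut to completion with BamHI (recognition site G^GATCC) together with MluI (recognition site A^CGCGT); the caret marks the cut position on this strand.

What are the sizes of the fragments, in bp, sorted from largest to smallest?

44, 20, 17, 11, 6 bp

The BamHI site (GGATCC) starts at position 92.
BamHI cuts after the first base of each site, so after position 92.
MluI sites (ACGCGT) start at positions 11, 55, 75.
MluI cuts after the first base of each site, so after positions 11, 55, 75.
Combined cut positions: 11, 55, 75, 92.
Linear molecule, 4 cuts → 5 fragments:
  1–11 → 11 bp
  12–55 → 44 bp
  56–75 → 20 bp
  76–92 → 17 bp
  93–98 → 6 bp
Sorted largest to smallest: 44, 20, 17, 11, 6 bp.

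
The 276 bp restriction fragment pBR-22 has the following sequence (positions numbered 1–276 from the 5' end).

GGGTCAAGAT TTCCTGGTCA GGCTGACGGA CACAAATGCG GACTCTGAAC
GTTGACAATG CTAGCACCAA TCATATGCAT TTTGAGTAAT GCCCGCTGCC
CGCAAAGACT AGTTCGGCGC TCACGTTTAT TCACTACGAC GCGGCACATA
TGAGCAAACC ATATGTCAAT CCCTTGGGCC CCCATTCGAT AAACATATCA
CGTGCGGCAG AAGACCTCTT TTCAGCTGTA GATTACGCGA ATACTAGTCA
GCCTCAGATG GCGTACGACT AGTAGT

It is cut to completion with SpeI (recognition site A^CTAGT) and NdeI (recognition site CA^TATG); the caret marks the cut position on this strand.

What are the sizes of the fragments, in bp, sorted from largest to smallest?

82, 73, 40, 35, 25, 13, 8 bp

SpeI sites (ACTAGT) start at positions 108, 243, 268.
SpeI cuts after the first base of each site, so after positions 108, 243, 268.
NdeI sites (CATATG) start at positions 72, 147, 160.
NdeI cuts after base 2 of each site, so after positions 73, 148, 161.
Combined cut positions: 73, 108, 148, 161, 243, 268.
Linear molecule, 6 cuts → 7 fragments:
  1–73 → 73 bp
  74–108 → 35 bp
  109–148 → 40 bp
  149–161 → 13 bp
  162–243 → 82 bp
  244–268 → 25 bp
  269–276 → 8 bp
Sorted largest to smallest: 82, 73, 40, 35, 25, 13, 8 bp.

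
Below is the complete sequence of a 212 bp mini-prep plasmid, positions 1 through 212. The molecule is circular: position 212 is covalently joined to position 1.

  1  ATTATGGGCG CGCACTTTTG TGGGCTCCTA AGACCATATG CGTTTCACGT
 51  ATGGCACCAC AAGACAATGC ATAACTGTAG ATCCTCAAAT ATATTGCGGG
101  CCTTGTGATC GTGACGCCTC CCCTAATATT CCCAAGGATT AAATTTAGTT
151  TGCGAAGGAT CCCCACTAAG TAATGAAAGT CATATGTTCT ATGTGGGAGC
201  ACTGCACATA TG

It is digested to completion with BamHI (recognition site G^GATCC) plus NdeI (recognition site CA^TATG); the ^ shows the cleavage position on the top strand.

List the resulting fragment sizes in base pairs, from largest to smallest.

The BamHI site (GGATCC) starts at position 157.
BamHI cuts after the first base of each site, so after position 157.
NdeI sites (CATATG) start at positions 35, 181, 207.
NdeI cuts after base 2 of each site, so after positions 36, 182, 208.
Combined cut positions: 36, 157, 182, 208.
Circular molecule, 4 cuts → 4 fragments:
  37–157 → 121 bp
  158–182 → 25 bp
  183–208 → 26 bp
  209–212 then 1–36 → 4 + 36 = 40 bp
Sorted largest to smallest: 121, 40, 26, 25 bp.

121, 40, 26, 25 bp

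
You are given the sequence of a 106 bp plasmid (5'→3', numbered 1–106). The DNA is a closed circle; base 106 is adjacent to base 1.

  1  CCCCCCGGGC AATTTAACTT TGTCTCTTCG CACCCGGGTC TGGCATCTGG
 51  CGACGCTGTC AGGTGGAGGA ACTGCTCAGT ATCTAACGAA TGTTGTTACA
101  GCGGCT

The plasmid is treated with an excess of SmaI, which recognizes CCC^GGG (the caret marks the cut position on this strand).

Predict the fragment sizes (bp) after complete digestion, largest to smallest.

SmaI sites (CCCGGG) start at positions 4, 33.
SmaI cuts after base 3 of each site, so after positions 6, 35.
Circular molecule, 2 cuts → 2 fragments:
  7–35 → 29 bp
  36–106 then 1–6 → 71 + 6 = 77 bp
Sorted largest to smallest: 77, 29 bp.

77, 29 bp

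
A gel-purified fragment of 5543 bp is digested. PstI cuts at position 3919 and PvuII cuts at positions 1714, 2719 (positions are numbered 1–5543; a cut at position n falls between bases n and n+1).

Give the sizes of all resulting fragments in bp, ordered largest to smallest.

1714, 1624, 1200, 1005 bp

Combined cut positions (sorted): 1714, 2719, 3919.
Linear molecule, 3 cuts → 4 fragments:
  1714 − 0 = 1714 bp
  2719 − 1714 = 1005 bp
  3919 − 2719 = 1200 bp
  5543 − 3919 = 1624 bp
Sorted largest to smallest: 1714, 1624, 1200, 1005 bp.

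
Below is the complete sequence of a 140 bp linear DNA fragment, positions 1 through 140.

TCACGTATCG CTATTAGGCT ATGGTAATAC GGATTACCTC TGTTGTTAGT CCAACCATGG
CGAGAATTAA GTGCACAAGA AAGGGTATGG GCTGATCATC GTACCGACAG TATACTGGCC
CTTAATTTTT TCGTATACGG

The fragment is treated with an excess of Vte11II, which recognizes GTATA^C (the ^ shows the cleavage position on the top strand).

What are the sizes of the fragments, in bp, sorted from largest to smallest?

114, 23, 3 bp

Vte11II sites (GTATAC) start at positions 110, 133.
Vte11II cuts after base 5 of each site (before the last base), so after positions 114, 137.
Linear molecule, 2 cuts → 3 fragments:
  1–114 → 114 bp
  115–137 → 23 bp
  138–140 → 3 bp
Sorted largest to smallest: 114, 23, 3 bp.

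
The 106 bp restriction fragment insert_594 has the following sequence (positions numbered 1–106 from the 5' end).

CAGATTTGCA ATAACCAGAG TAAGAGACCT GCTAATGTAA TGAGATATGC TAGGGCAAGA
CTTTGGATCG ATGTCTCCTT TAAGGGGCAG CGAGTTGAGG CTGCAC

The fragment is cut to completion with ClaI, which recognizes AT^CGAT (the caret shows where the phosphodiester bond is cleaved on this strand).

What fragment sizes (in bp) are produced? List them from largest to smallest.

The ClaI site (ATCGAT) starts at position 67.
ClaI cuts after base 2 of each site, so after position 68.
Linear molecule, 1 cut → 2 fragments:
  1–68 → 68 bp
  69–106 → 38 bp
Sorted largest to smallest: 68, 38 bp.

68, 38 bp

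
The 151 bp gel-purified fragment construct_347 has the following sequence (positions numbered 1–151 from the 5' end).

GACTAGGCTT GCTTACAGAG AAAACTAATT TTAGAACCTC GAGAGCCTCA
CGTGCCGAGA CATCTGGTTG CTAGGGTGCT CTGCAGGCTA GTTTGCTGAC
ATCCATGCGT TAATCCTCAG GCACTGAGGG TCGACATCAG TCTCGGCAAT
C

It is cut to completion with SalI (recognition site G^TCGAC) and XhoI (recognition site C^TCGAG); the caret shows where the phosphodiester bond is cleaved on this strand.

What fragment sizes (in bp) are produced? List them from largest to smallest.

The SalI site (GTCGAC) starts at position 130.
SalI cuts after the first base of each site, so after position 130.
The XhoI site (CTCGAG) starts at position 38.
XhoI cuts after the first base of each site, so after position 38.
Combined cut positions: 38, 130.
Linear molecule, 2 cuts → 3 fragments:
  1–38 → 38 bp
  39–130 → 92 bp
  131–151 → 21 bp
Sorted largest to smallest: 92, 38, 21 bp.

92, 38, 21 bp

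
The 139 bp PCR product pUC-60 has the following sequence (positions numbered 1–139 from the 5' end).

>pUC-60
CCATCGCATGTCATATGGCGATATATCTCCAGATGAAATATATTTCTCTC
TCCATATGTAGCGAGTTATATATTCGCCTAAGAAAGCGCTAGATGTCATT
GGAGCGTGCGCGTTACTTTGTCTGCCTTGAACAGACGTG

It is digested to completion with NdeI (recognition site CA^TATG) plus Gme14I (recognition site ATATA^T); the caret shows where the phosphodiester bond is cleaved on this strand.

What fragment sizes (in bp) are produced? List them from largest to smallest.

67, 18, 17, 13, 12, 12 bp

NdeI sites (CATATG) start at positions 12, 53.
NdeI cuts after base 2 of each site, so after positions 13, 54.
Gme14I sites (ATATAT) start at positions 21, 38, 68.
Gme14I cuts after base 5 of each site (before the last base), so after positions 25, 42, 72.
Combined cut positions: 13, 25, 42, 54, 72.
Linear molecule, 5 cuts → 6 fragments:
  1–13 → 13 bp
  14–25 → 12 bp
  26–42 → 17 bp
  43–54 → 12 bp
  55–72 → 18 bp
  73–139 → 67 bp
Sorted largest to smallest: 67, 18, 17, 13, 12, 12 bp.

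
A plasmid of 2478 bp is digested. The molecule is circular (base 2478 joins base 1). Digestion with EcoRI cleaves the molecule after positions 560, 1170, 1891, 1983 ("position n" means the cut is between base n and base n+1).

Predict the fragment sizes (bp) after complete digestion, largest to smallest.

Circular molecule, 4 cuts → 4 fragments:
  1170 − 560 = 610 bp
  1891 − 1170 = 721 bp
  1983 − 1891 = 92 bp
  wrap: 2478 − 1983 + 560 = 1055 bp
Sorted largest to smallest: 1055, 721, 610, 92 bp.

1055, 721, 610, 92 bp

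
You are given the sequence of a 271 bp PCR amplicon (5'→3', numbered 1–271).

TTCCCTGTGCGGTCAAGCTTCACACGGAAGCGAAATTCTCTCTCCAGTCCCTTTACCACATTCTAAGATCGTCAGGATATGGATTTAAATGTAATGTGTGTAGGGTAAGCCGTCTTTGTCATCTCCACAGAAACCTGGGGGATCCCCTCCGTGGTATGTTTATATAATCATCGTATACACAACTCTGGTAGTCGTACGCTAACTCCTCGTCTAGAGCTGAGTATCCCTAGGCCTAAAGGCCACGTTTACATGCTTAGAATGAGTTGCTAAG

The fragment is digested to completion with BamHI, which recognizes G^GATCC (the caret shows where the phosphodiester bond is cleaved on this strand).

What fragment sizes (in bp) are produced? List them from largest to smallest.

The BamHI site (GGATCC) starts at position 140.
BamHI cuts after the first base of each site, so after position 140.
Linear molecule, 1 cut → 2 fragments:
  1–140 → 140 bp
  141–271 → 131 bp
Sorted largest to smallest: 140, 131 bp.

140, 131 bp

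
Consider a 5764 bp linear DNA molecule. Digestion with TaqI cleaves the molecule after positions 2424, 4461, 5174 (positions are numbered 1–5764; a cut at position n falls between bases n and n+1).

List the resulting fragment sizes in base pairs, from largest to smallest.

Linear molecule, 3 cuts → 4 fragments:
  2424 − 0 = 2424 bp
  4461 − 2424 = 2037 bp
  5174 − 4461 = 713 bp
  5764 − 5174 = 590 bp
Sorted largest to smallest: 2424, 2037, 713, 590 bp.

2424, 2037, 713, 590 bp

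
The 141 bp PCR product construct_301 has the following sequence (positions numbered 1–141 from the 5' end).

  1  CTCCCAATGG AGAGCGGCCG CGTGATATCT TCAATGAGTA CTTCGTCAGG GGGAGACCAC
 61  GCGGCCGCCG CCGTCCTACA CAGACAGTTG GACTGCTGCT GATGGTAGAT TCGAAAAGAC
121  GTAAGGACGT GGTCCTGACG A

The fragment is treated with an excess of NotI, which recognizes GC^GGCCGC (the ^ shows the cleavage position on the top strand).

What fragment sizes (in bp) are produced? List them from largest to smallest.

79, 47, 15 bp

NotI sites (GCGGCCGC) start at positions 14, 61.
NotI cuts after base 2 of each site, so after positions 15, 62.
Linear molecule, 2 cuts → 3 fragments:
  1–15 → 15 bp
  16–62 → 47 bp
  63–141 → 79 bp
Sorted largest to smallest: 79, 47, 15 bp.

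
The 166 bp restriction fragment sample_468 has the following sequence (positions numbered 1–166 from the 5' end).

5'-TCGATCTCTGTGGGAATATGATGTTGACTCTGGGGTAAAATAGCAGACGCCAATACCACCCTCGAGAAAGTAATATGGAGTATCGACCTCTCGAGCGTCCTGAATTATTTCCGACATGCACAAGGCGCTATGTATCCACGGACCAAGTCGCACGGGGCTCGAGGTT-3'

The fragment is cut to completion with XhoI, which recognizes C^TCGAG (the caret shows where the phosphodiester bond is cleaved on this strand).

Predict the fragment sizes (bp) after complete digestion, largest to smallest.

XhoI sites (CTCGAG) start at positions 61, 90, 158.
XhoI cuts after the first base of each site, so after positions 61, 90, 158.
Linear molecule, 3 cuts → 4 fragments:
  1–61 → 61 bp
  62–90 → 29 bp
  91–158 → 68 bp
  159–166 → 8 bp
Sorted largest to smallest: 68, 61, 29, 8 bp.

68, 61, 29, 8 bp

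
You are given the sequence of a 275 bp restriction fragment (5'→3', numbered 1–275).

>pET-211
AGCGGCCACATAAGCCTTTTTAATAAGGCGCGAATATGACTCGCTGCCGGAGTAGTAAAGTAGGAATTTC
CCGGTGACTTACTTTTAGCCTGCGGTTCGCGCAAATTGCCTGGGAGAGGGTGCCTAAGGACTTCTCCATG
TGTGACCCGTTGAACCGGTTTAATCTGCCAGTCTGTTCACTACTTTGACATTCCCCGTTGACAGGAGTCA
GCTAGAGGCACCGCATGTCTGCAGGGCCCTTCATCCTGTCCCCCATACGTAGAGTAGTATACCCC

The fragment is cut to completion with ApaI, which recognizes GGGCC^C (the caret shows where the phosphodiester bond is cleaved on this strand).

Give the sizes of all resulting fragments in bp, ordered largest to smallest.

238, 37 bp

The ApaI site (GGGCCC) starts at position 234.
ApaI cuts after base 5 of each site (before the last base), so after position 238.
Linear molecule, 1 cut → 2 fragments:
  1–238 → 238 bp
  239–275 → 37 bp
Sorted largest to smallest: 238, 37 bp.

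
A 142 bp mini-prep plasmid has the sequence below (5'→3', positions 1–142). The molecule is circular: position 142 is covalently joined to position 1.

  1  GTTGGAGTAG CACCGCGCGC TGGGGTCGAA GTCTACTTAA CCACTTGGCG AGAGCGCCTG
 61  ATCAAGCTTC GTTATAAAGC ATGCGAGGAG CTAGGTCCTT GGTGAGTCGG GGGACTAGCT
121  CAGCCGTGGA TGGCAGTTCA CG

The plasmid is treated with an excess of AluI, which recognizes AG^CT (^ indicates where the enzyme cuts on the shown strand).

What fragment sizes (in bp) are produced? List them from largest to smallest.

AluI sites (AGCT) start at positions 65, 89, 117.
AluI cuts after base 2 of each site, so after positions 66, 90, 118.
Circular molecule, 3 cuts → 3 fragments:
  67–90 → 24 bp
  91–118 → 28 bp
  119–142 then 1–66 → 24 + 66 = 90 bp
Sorted largest to smallest: 90, 28, 24 bp.

90, 28, 24 bp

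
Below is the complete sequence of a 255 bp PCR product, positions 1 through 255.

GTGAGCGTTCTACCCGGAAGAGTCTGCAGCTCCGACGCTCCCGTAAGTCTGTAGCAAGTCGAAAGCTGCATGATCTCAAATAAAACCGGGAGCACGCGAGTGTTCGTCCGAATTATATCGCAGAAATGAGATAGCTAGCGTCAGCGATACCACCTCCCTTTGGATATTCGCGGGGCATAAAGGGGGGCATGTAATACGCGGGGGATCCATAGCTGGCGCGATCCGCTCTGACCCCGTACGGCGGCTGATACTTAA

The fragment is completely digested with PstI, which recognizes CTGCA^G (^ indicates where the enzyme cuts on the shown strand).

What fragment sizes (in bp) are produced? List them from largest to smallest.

The PstI site (CTGCAG) starts at position 24.
PstI cuts after base 5 of each site (before the last base), so after position 28.
Linear molecule, 1 cut → 2 fragments:
  1–28 → 28 bp
  29–255 → 227 bp
Sorted largest to smallest: 227, 28 bp.

227, 28 bp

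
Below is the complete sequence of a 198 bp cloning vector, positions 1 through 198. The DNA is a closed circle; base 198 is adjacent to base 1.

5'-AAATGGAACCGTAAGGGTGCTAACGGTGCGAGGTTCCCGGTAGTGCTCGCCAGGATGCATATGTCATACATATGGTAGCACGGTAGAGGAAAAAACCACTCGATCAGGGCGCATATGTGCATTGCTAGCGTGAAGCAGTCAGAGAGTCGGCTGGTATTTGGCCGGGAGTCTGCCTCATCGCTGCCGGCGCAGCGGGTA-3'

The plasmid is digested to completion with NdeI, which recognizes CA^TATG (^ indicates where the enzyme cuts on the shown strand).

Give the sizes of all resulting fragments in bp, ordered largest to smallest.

144, 43, 11 bp

NdeI sites (CATATG) start at positions 58, 69, 112.
NdeI cuts after base 2 of each site, so after positions 59, 70, 113.
Circular molecule, 3 cuts → 3 fragments:
  60–70 → 11 bp
  71–113 → 43 bp
  114–198 then 1–59 → 85 + 59 = 144 bp
Sorted largest to smallest: 144, 43, 11 bp.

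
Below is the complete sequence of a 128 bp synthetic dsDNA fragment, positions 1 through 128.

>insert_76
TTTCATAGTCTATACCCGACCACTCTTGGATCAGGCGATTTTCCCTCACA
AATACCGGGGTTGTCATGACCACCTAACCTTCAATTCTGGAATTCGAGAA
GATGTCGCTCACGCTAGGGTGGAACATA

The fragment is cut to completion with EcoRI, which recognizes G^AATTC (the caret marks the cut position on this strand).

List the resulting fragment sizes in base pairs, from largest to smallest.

The EcoRI site (GAATTC) starts at position 90.
EcoRI cuts after the first base of each site, so after position 90.
Linear molecule, 1 cut → 2 fragments:
  1–90 → 90 bp
  91–128 → 38 bp
Sorted largest to smallest: 90, 38 bp.

90, 38 bp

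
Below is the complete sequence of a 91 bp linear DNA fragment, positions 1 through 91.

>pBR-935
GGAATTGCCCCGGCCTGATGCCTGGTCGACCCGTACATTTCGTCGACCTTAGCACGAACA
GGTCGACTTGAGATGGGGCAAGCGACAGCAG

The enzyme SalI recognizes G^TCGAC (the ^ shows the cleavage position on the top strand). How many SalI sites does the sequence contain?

GTCGAC occurs starting at positions 25, 42, 62.
SalI cuts at 3 sites.

3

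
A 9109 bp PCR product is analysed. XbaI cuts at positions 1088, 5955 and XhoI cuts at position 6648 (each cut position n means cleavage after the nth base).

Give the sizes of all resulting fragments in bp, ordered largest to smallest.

4867, 2461, 1088, 693 bp

Combined cut positions (sorted): 1088, 5955, 6648.
Linear molecule, 3 cuts → 4 fragments:
  1088 − 0 = 1088 bp
  5955 − 1088 = 4867 bp
  6648 − 5955 = 693 bp
  9109 − 6648 = 2461 bp
Sorted largest to smallest: 4867, 2461, 1088, 693 bp.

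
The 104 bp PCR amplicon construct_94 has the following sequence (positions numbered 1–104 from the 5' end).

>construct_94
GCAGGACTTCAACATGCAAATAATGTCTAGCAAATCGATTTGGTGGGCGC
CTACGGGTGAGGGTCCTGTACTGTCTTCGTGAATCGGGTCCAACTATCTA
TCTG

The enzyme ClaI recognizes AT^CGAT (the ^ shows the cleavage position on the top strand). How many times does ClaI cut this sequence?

1

ATCGAT occurs starting at position 34.
ClaI cuts at 1 site.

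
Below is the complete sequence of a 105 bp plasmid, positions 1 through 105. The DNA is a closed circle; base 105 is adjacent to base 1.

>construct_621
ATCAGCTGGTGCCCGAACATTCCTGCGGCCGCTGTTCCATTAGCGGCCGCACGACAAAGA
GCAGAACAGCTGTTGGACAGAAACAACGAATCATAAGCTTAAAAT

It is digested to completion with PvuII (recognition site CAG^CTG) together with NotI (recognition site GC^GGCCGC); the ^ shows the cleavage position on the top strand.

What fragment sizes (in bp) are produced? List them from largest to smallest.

41, 25, 21, 18 bp

PvuII sites (CAGCTG) start at positions 3, 67.
PvuII cuts after base 3 of each site, so after positions 5, 69.
NotI sites (GCGGCCGC) start at positions 25, 43.
NotI cuts after base 2 of each site, so after positions 26, 44.
Combined cut positions: 5, 26, 44, 69.
Circular molecule, 4 cuts → 4 fragments:
  6–26 → 21 bp
  27–44 → 18 bp
  45–69 → 25 bp
  70–105 then 1–5 → 36 + 5 = 41 bp
Sorted largest to smallest: 41, 25, 21, 18 bp.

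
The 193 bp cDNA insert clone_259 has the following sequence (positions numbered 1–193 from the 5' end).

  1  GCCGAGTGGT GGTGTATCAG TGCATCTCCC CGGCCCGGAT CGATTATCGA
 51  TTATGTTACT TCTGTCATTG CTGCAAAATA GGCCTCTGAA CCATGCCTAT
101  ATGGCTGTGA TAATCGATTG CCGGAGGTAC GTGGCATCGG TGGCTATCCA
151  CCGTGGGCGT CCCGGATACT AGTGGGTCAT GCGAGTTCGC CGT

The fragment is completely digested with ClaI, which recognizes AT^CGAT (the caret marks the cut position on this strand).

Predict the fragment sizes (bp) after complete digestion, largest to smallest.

79, 67, 40, 7 bp

ClaI sites (ATCGAT) start at positions 39, 46, 113.
ClaI cuts after base 2 of each site, so after positions 40, 47, 114.
Linear molecule, 3 cuts → 4 fragments:
  1–40 → 40 bp
  41–47 → 7 bp
  48–114 → 67 bp
  115–193 → 79 bp
Sorted largest to smallest: 79, 67, 40, 7 bp.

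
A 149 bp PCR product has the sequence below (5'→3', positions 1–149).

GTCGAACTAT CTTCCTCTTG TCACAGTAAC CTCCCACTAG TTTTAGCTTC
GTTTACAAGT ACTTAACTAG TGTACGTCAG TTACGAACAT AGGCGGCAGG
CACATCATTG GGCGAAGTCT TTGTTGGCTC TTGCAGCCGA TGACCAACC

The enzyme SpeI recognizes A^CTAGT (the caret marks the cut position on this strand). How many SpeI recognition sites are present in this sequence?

2

ACTAGT occurs starting at positions 36, 66.
SpeI cuts at 2 sites.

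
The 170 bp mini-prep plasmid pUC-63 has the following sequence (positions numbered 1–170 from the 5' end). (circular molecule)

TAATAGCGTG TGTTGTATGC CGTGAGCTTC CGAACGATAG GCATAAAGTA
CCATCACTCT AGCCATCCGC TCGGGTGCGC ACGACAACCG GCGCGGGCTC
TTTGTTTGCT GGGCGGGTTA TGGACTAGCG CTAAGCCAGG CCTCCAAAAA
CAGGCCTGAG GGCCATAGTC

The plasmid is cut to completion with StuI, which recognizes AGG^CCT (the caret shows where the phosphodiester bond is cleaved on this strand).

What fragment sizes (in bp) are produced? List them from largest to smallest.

156, 14 bp

StuI sites (AGGCCT) start at positions 138, 152.
StuI cuts after base 3 of each site, so after positions 140, 154.
Circular molecule, 2 cuts → 2 fragments:
  141–154 → 14 bp
  155–170 then 1–140 → 16 + 140 = 156 bp
Sorted largest to smallest: 156, 14 bp.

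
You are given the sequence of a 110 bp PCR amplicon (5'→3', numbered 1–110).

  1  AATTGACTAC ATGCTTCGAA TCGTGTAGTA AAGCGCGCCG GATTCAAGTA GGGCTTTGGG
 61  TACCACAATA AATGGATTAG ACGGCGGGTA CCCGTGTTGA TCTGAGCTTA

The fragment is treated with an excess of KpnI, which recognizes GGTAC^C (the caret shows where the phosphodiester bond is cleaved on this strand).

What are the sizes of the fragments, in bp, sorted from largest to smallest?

63, 28, 19 bp

KpnI sites (GGTACC) start at positions 59, 87.
KpnI cuts after base 5 of each site (before the last base), so after positions 63, 91.
Linear molecule, 2 cuts → 3 fragments:
  1–63 → 63 bp
  64–91 → 28 bp
  92–110 → 19 bp
Sorted largest to smallest: 63, 28, 19 bp.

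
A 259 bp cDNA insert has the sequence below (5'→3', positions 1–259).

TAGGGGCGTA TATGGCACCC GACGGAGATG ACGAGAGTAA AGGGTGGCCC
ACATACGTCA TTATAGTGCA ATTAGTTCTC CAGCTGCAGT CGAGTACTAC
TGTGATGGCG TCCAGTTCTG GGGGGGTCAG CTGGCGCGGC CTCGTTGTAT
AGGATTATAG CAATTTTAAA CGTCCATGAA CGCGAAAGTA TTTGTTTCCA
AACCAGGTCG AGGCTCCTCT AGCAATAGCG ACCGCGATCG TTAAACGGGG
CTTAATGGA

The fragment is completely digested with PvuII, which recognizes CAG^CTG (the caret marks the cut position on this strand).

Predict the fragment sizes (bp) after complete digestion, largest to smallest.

129, 83, 47 bp

PvuII sites (CAGCTG) start at positions 81, 128.
PvuII cuts after base 3 of each site, so after positions 83, 130.
Linear molecule, 2 cuts → 3 fragments:
  1–83 → 83 bp
  84–130 → 47 bp
  131–259 → 129 bp
Sorted largest to smallest: 129, 83, 47 bp.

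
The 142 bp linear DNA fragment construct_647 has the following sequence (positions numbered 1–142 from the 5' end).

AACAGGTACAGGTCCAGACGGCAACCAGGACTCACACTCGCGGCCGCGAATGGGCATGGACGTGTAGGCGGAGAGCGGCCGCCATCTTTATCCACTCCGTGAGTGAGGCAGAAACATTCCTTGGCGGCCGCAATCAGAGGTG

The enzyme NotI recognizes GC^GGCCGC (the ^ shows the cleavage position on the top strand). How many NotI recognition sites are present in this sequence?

3

GCGGCCGC occurs starting at positions 40, 75, 124.
NotI cuts at 3 sites.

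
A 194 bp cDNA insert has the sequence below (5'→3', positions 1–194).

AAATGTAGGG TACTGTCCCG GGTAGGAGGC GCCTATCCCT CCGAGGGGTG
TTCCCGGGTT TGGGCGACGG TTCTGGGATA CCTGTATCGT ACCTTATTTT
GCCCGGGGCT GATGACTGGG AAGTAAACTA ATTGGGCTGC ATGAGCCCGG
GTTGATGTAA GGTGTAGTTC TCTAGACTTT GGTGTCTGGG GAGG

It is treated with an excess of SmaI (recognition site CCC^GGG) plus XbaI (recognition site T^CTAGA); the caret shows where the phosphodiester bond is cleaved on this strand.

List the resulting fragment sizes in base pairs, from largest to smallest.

SmaI sites (CCCGGG) start at positions 17, 53, 102, 146.
SmaI cuts after base 3 of each site, so after positions 19, 55, 104, 148.
The XbaI site (TCTAGA) starts at position 171.
XbaI cuts after the first base of each site, so after position 171.
Combined cut positions: 19, 55, 104, 148, 171.
Linear molecule, 5 cuts → 6 fragments:
  1–19 → 19 bp
  20–55 → 36 bp
  56–104 → 49 bp
  105–148 → 44 bp
  149–171 → 23 bp
  172–194 → 23 bp
Sorted largest to smallest: 49, 44, 36, 23, 23, 19 bp.

49, 44, 36, 23, 23, 19 bp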